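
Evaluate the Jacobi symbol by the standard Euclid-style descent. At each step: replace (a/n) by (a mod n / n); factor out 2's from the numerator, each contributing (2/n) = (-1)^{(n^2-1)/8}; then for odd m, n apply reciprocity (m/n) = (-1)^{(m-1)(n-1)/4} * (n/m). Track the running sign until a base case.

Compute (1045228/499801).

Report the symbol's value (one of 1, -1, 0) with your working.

(1045228/499801): 1045228 mod 499801 = 45626, so (1045228/499801) = (45626/499801)
factor out 2^1: 45626 = 2^1·22813; with 499801 mod 8 = 1, (2/499801) = +1; sign now +1; continue with (22813/499801)
flip (22813/499801) -> (499801/22813): both odd, 22813 mod 4 = 1, 499801 mod 4 = 1, so the flip contributes +1; sign now +1
(499801/22813): 499801 mod 22813 = 20728, so (499801/22813) = (20728/22813)
factor out 2^3: 20728 = 2^3·2591; with 22813 mod 8 = 5, (2/22813) = -1; sign now -1; continue with (2591/22813)
flip (2591/22813) -> (22813/2591): both odd, 2591 mod 4 = 3, 22813 mod 4 = 1, so the flip contributes +1; sign now -1
(22813/2591): 22813 mod 2591 = 2085, so (22813/2591) = (2085/2591)
flip (2085/2591) -> (2591/2085): both odd, 2085 mod 4 = 1, 2591 mod 4 = 3, so the flip contributes +1; sign now -1
(2591/2085): 2591 mod 2085 = 506, so (2591/2085) = (506/2085)
factor out 2^1: 506 = 2^1·253; with 2085 mod 8 = 5, (2/2085) = -1; sign now +1; continue with (253/2085)
flip (253/2085) -> (2085/253): both odd, 253 mod 4 = 1, 2085 mod 4 = 1, so the flip contributes +1; sign now +1
(2085/253): 2085 mod 253 = 61, so (2085/253) = (61/253)
flip (61/253) -> (253/61): both odd, 61 mod 4 = 1, 253 mod 4 = 1, so the flip contributes +1; sign now +1
(253/61): 253 mod 61 = 9, so (253/61) = (9/61)
flip (9/61) -> (61/9): both odd, 9 mod 4 = 1, 61 mod 4 = 1, so the flip contributes +1; sign now +1
(61/9): 61 mod 9 = 7, so (61/9) = (7/9)
flip (7/9) -> (9/7): both odd, 7 mod 4 = 3, 9 mod 4 = 1, so the flip contributes +1; sign now +1
(9/7): 9 mod 7 = 2, so (9/7) = (2/7)
factor out 2^1: 2 = 2^1·1; with 7 mod 8 = 7, (2/7) = +1; sign now +1; continue with (1/7)
reached (1/7) = 1, so the symbol is +1

1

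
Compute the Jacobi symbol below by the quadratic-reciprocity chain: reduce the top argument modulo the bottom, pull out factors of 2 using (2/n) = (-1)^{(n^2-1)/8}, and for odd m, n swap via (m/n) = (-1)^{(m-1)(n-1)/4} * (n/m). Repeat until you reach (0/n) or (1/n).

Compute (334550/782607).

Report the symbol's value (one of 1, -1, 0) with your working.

-1

factor out 2^1: 334550 = 2^1·167275; with 782607 mod 8 = 7, (2/782607) = +1; sign now +1; continue with (167275/782607)
flip (167275/782607) -> (782607/167275): both odd, 167275 mod 4 = 3, 782607 mod 4 = 3, so the flip contributes -1; sign now -1
(782607/167275): 782607 mod 167275 = 113507, so (782607/167275) = (113507/167275)
flip (113507/167275) -> (167275/113507): both odd, 113507 mod 4 = 3, 167275 mod 4 = 3, so the flip contributes -1; sign now +1
(167275/113507): 167275 mod 113507 = 53768, so (167275/113507) = (53768/113507)
factor out 2^3: 53768 = 2^3·6721; with 113507 mod 8 = 3, (2/113507) = -1; sign now -1; continue with (6721/113507)
flip (6721/113507) -> (113507/6721): both odd, 6721 mod 4 = 1, 113507 mod 4 = 3, so the flip contributes +1; sign now -1
(113507/6721): 113507 mod 6721 = 5971, so (113507/6721) = (5971/6721)
flip (5971/6721) -> (6721/5971): both odd, 5971 mod 4 = 3, 6721 mod 4 = 1, so the flip contributes +1; sign now -1
(6721/5971): 6721 mod 5971 = 750, so (6721/5971) = (750/5971)
factor out 2^1: 750 = 2^1·375; with 5971 mod 8 = 3, (2/5971) = -1; sign now +1; continue with (375/5971)
flip (375/5971) -> (5971/375): both odd, 375 mod 4 = 3, 5971 mod 4 = 3, so the flip contributes -1; sign now -1
(5971/375): 5971 mod 375 = 346, so (5971/375) = (346/375)
factor out 2^1: 346 = 2^1·173; with 375 mod 8 = 7, (2/375) = +1; sign now -1; continue with (173/375)
flip (173/375) -> (375/173): both odd, 173 mod 4 = 1, 375 mod 4 = 3, so the flip contributes +1; sign now -1
(375/173): 375 mod 173 = 29, so (375/173) = (29/173)
flip (29/173) -> (173/29): both odd, 29 mod 4 = 1, 173 mod 4 = 1, so the flip contributes +1; sign now -1
(173/29): 173 mod 29 = 28, so (173/29) = (28/29)
factor out 2^2: 28 = 2^2·7; with 29 mod 8 = 5, (2/29) = -1; sign now -1; continue with (7/29)
flip (7/29) -> (29/7): both odd, 7 mod 4 = 3, 29 mod 4 = 1, so the flip contributes +1; sign now -1
(29/7): 29 mod 7 = 1, so (29/7) = (1/7)
reached (1/7) = 1, so the symbol is -1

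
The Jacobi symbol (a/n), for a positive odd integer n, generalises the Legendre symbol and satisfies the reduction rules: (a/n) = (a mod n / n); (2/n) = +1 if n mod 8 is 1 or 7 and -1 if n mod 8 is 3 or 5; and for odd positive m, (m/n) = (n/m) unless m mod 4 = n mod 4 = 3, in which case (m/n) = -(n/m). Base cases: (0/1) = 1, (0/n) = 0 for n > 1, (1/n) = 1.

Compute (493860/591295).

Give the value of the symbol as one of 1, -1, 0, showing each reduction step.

factor out 2^2: 493860 = 2^2·123465; with 591295 mod 8 = 7, (2/591295) = +1; sign now +1; continue with (123465/591295)
flip (123465/591295) -> (591295/123465): both odd, 123465 mod 4 = 1, 591295 mod 4 = 3, so the flip contributes +1; sign now +1
(591295/123465): 591295 mod 123465 = 97435, so (591295/123465) = (97435/123465)
flip (97435/123465) -> (123465/97435): both odd, 97435 mod 4 = 3, 123465 mod 4 = 1, so the flip contributes +1; sign now +1
(123465/97435): 123465 mod 97435 = 26030, so (123465/97435) = (26030/97435)
factor out 2^1: 26030 = 2^1·13015; with 97435 mod 8 = 3, (2/97435) = -1; sign now -1; continue with (13015/97435)
flip (13015/97435) -> (97435/13015): both odd, 13015 mod 4 = 3, 97435 mod 4 = 3, so the flip contributes -1; sign now +1
(97435/13015): 97435 mod 13015 = 6330, so (97435/13015) = (6330/13015)
factor out 2^1: 6330 = 2^1·3165; with 13015 mod 8 = 7, (2/13015) = +1; sign now +1; continue with (3165/13015)
flip (3165/13015) -> (13015/3165): both odd, 3165 mod 4 = 1, 13015 mod 4 = 3, so the flip contributes +1; sign now +1
(13015/3165): 13015 mod 3165 = 355, so (13015/3165) = (355/3165)
flip (355/3165) -> (3165/355): both odd, 355 mod 4 = 3, 3165 mod 4 = 1, so the flip contributes +1; sign now +1
(3165/355): 3165 mod 355 = 325, so (3165/355) = (325/355)
flip (325/355) -> (355/325): both odd, 325 mod 4 = 1, 355 mod 4 = 3, so the flip contributes +1; sign now +1
(355/325): 355 mod 325 = 30, so (355/325) = (30/325)
factor out 2^1: 30 = 2^1·15; with 325 mod 8 = 5, (2/325) = -1; sign now -1; continue with (15/325)
flip (15/325) -> (325/15): both odd, 15 mod 4 = 3, 325 mod 4 = 1, so the flip contributes +1; sign now -1
(325/15): 325 mod 15 = 10, so (325/15) = (10/15)
factor out 2^1: 10 = 2^1·5; with 15 mod 8 = 7, (2/15) = +1; sign now -1; continue with (5/15)
flip (5/15) -> (15/5): both odd, 5 mod 4 = 1, 15 mod 4 = 3, so the flip contributes +1; sign now -1
(15/5): 15 mod 5 = 0, so (15/5) = (0/5)
reached (0/5); gcd(a, n) > 1, so (0/5) = 0 and the symbol is 0

0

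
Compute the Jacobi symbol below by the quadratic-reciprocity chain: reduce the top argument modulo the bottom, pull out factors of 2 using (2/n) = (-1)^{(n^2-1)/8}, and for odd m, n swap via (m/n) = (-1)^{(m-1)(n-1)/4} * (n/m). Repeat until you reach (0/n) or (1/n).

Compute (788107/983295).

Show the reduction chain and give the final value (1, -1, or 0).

-1

flip (788107/983295) -> (983295/788107): both odd, 788107 mod 4 = 3, 983295 mod 4 = 3, so the flip contributes -1; sign now -1
(983295/788107): 983295 mod 788107 = 195188, so (983295/788107) = (195188/788107)
factor out 2^2: 195188 = 2^2·48797; with 788107 mod 8 = 3, (2/788107) = -1; sign now -1; continue with (48797/788107)
flip (48797/788107) -> (788107/48797): both odd, 48797 mod 4 = 1, 788107 mod 4 = 3, so the flip contributes +1; sign now -1
(788107/48797): 788107 mod 48797 = 7355, so (788107/48797) = (7355/48797)
flip (7355/48797) -> (48797/7355): both odd, 7355 mod 4 = 3, 48797 mod 4 = 1, so the flip contributes +1; sign now -1
(48797/7355): 48797 mod 7355 = 4667, so (48797/7355) = (4667/7355)
flip (4667/7355) -> (7355/4667): both odd, 4667 mod 4 = 3, 7355 mod 4 = 3, so the flip contributes -1; sign now +1
(7355/4667): 7355 mod 4667 = 2688, so (7355/4667) = (2688/4667)
factor out 2^7: 2688 = 2^7·21; with 4667 mod 8 = 3, (2/4667) = -1; sign now -1; continue with (21/4667)
flip (21/4667) -> (4667/21): both odd, 21 mod 4 = 1, 4667 mod 4 = 3, so the flip contributes +1; sign now -1
(4667/21): 4667 mod 21 = 5, so (4667/21) = (5/21)
flip (5/21) -> (21/5): both odd, 5 mod 4 = 1, 21 mod 4 = 1, so the flip contributes +1; sign now -1
(21/5): 21 mod 5 = 1, so (21/5) = (1/5)
reached (1/5) = 1, so the symbol is -1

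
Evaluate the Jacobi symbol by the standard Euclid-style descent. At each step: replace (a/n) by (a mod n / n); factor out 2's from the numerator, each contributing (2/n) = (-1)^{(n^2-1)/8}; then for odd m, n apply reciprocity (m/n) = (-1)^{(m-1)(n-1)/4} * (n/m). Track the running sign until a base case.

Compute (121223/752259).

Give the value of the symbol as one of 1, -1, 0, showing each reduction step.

1

reciprocity: (121223/752259) = -1·(752259/121223) since 121223 mod 4 = 3, 752259 mod 4 = 3; sign now -1
(752259/121223) = (24921/121223)   [reduce mod 121223]
reciprocity: (24921/121223) = +1·(121223/24921) since 24921 mod 4 = 1, 121223 mod 4 = 3; sign now -1
(121223/24921) = (21539/24921)   [reduce mod 24921]
reciprocity: (21539/24921) = +1·(24921/21539) since 21539 mod 4 = 3, 24921 mod 4 = 1; sign now -1
(24921/21539) = (3382/21539)   [reduce mod 21539]
3382 = 2^1·1691; (2/21539) = -1 since 21539 mod 8 = 3, so (3382/21539) = (-1)^1·(1691/21539); sign now +1
reciprocity: (1691/21539) = -1·(21539/1691) since 1691 mod 4 = 3, 21539 mod 4 = 3; sign now -1
(21539/1691) = (1247/1691)   [reduce mod 1691]
reciprocity: (1247/1691) = -1·(1691/1247) since 1247 mod 4 = 3, 1691 mod 4 = 3; sign now +1
(1691/1247) = (444/1247)   [reduce mod 1247]
444 = 2^2·111; (2/1247) = +1 since 1247 mod 8 = 7, so (444/1247) = (+1)^2·(111/1247); sign now +1
reciprocity: (111/1247) = -1·(1247/111) since 111 mod 4 = 3, 1247 mod 4 = 3; sign now -1
(1247/111) = (26/111)   [reduce mod 111]
26 = 2^1·13; (2/111) = +1 since 111 mod 8 = 7, so (26/111) = (+1)^1·(13/111); sign now -1
reciprocity: (13/111) = +1·(111/13) since 13 mod 4 = 1, 111 mod 4 = 3; sign now -1
(111/13) = (7/13)   [reduce mod 13]
reciprocity: (7/13) = +1·(13/7) since 7 mod 4 = 3, 13 mod 4 = 1; sign now -1
(13/7) = (6/7)   [reduce mod 7]
6 = 2^1·3; (2/7) = +1 since 7 mod 8 = 7, so (6/7) = (+1)^1·(3/7); sign now -1
reciprocity: (3/7) = -1·(7/3) since 3 mod 4 = 3, 7 mod 4 = 3; sign now +1
(7/3) = (1/3)   [reduce mod 3]
(1/3) = 1; final value = sign = +1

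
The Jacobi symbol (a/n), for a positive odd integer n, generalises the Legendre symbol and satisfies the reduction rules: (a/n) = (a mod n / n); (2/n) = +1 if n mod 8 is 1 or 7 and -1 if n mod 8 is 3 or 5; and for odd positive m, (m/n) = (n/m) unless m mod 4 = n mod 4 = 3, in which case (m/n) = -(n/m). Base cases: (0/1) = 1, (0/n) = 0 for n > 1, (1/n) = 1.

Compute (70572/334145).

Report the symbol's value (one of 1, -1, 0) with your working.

factor out 2^2: 70572 = 2^2·17643; with 334145 mod 8 = 1, (2/334145) = +1; sign now +1; continue with (17643/334145)
flip (17643/334145) -> (334145/17643): both odd, 17643 mod 4 = 3, 334145 mod 4 = 1, so the flip contributes +1; sign now +1
(334145/17643): 334145 mod 17643 = 16571, so (334145/17643) = (16571/17643)
flip (16571/17643) -> (17643/16571): both odd, 16571 mod 4 = 3, 17643 mod 4 = 3, so the flip contributes -1; sign now -1
(17643/16571): 17643 mod 16571 = 1072, so (17643/16571) = (1072/16571)
factor out 2^4: 1072 = 2^4·67; with 16571 mod 8 = 3, (2/16571) = -1; sign now -1; continue with (67/16571)
flip (67/16571) -> (16571/67): both odd, 67 mod 4 = 3, 16571 mod 4 = 3, so the flip contributes -1; sign now +1
(16571/67): 16571 mod 67 = 22, so (16571/67) = (22/67)
factor out 2^1: 22 = 2^1·11; with 67 mod 8 = 3, (2/67) = -1; sign now -1; continue with (11/67)
flip (11/67) -> (67/11): both odd, 11 mod 4 = 3, 67 mod 4 = 3, so the flip contributes -1; sign now +1
(67/11): 67 mod 11 = 1, so (67/11) = (1/11)
reached (1/11) = 1, so the symbol is +1

1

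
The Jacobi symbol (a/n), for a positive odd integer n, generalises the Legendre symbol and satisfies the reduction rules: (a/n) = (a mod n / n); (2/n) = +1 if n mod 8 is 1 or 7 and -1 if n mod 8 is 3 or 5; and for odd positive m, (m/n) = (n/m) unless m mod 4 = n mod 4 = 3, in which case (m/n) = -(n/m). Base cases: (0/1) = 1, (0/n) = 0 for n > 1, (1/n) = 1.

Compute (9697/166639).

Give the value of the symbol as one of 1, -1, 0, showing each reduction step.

flip (9697/166639) -> (166639/9697): both odd, 9697 mod 4 = 1, 166639 mod 4 = 3, so the flip contributes +1; sign now +1
(166639/9697): 166639 mod 9697 = 1790, so (166639/9697) = (1790/9697)
factor out 2^1: 1790 = 2^1·895; with 9697 mod 8 = 1, (2/9697) = +1; sign now +1; continue with (895/9697)
flip (895/9697) -> (9697/895): both odd, 895 mod 4 = 3, 9697 mod 4 = 1, so the flip contributes +1; sign now +1
(9697/895): 9697 mod 895 = 747, so (9697/895) = (747/895)
flip (747/895) -> (895/747): both odd, 747 mod 4 = 3, 895 mod 4 = 3, so the flip contributes -1; sign now -1
(895/747): 895 mod 747 = 148, so (895/747) = (148/747)
factor out 2^2: 148 = 2^2·37; with 747 mod 8 = 3, (2/747) = -1; sign now -1; continue with (37/747)
flip (37/747) -> (747/37): both odd, 37 mod 4 = 1, 747 mod 4 = 3, so the flip contributes +1; sign now -1
(747/37): 747 mod 37 = 7, so (747/37) = (7/37)
flip (7/37) -> (37/7): both odd, 7 mod 4 = 3, 37 mod 4 = 1, so the flip contributes +1; sign now -1
(37/7): 37 mod 7 = 2, so (37/7) = (2/7)
factor out 2^1: 2 = 2^1·1; with 7 mod 8 = 7, (2/7) = +1; sign now -1; continue with (1/7)
reached (1/7) = 1, so the symbol is -1

-1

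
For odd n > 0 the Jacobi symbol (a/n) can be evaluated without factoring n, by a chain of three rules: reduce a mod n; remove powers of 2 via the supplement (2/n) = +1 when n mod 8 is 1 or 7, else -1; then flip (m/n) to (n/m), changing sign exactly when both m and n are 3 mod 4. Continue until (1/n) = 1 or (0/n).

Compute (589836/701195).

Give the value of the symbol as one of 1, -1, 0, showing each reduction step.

0

589836 = 2^2·147459; (2/701195) = -1 since 701195 mod 8 = 3, so (589836/701195) = (-1)^2·(147459/701195); sign now +1
reciprocity: (147459/701195) = -1·(701195/147459) since 147459 mod 4 = 3, 701195 mod 4 = 3; sign now -1
(701195/147459) = (111359/147459)   [reduce mod 147459]
reciprocity: (111359/147459) = -1·(147459/111359) since 111359 mod 4 = 3, 147459 mod 4 = 3; sign now +1
(147459/111359) = (36100/111359)   [reduce mod 111359]
36100 = 2^2·9025; (2/111359) = +1 since 111359 mod 8 = 7, so (36100/111359) = (+1)^2·(9025/111359); sign now +1
reciprocity: (9025/111359) = +1·(111359/9025) since 9025 mod 4 = 1, 111359 mod 4 = 3; sign now +1
(111359/9025) = (3059/9025)   [reduce mod 9025]
reciprocity: (3059/9025) = +1·(9025/3059) since 3059 mod 4 = 3, 9025 mod 4 = 1; sign now +1
(9025/3059) = (2907/3059)   [reduce mod 3059]
reciprocity: (2907/3059) = -1·(3059/2907) since 2907 mod 4 = 3, 3059 mod 4 = 3; sign now -1
(3059/2907) = (152/2907)   [reduce mod 2907]
152 = 2^3·19; (2/2907) = -1 since 2907 mod 8 = 3, so (152/2907) = (-1)^3·(19/2907); sign now +1
reciprocity: (19/2907) = -1·(2907/19) since 19 mod 4 = 3, 2907 mod 4 = 3; sign now -1
(2907/19) = (0/19)   [reduce mod 19]
(0/19) = 0   [gcd(a, n) > 1]; final value = 0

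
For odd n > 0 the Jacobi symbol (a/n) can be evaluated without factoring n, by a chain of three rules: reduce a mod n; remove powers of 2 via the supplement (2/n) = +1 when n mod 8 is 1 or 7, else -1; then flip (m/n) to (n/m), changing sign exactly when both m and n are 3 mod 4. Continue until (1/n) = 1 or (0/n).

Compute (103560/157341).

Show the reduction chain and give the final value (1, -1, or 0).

103560 = 2^3·12945; (2/157341) = -1 since 157341 mod 8 = 5, so (103560/157341) = (-1)^3·(12945/157341); sign now -1
reciprocity: (12945/157341) = +1·(157341/12945) since 12945 mod 4 = 1, 157341 mod 4 = 1; sign now -1
(157341/12945) = (2001/12945)   [reduce mod 12945]
reciprocity: (2001/12945) = +1·(12945/2001) since 2001 mod 4 = 1, 12945 mod 4 = 1; sign now -1
(12945/2001) = (939/2001)   [reduce mod 2001]
reciprocity: (939/2001) = +1·(2001/939) since 939 mod 4 = 3, 2001 mod 4 = 1; sign now -1
(2001/939) = (123/939)   [reduce mod 939]
reciprocity: (123/939) = -1·(939/123) since 123 mod 4 = 3, 939 mod 4 = 3; sign now +1
(939/123) = (78/123)   [reduce mod 123]
78 = 2^1·39; (2/123) = -1 since 123 mod 8 = 3, so (78/123) = (-1)^1·(39/123); sign now -1
reciprocity: (39/123) = -1·(123/39) since 39 mod 4 = 3, 123 mod 4 = 3; sign now +1
(123/39) = (6/39)   [reduce mod 39]
6 = 2^1·3; (2/39) = +1 since 39 mod 8 = 7, so (6/39) = (+1)^1·(3/39); sign now +1
reciprocity: (3/39) = -1·(39/3) since 3 mod 4 = 3, 39 mod 4 = 3; sign now -1
(39/3) = (0/3)   [reduce mod 3]
(0/3) = 0   [gcd(a, n) > 1]; final value = 0

0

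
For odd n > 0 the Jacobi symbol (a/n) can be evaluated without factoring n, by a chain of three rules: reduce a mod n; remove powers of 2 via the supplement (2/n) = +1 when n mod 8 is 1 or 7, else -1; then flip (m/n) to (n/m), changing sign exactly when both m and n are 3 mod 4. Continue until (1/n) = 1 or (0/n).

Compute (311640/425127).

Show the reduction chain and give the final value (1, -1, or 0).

311640 = 2^3·38955; (2/425127) = +1 since 425127 mod 8 = 7, so (311640/425127) = (+1)^3·(38955/425127); sign now +1
reciprocity: (38955/425127) = -1·(425127/38955) since 38955 mod 4 = 3, 425127 mod 4 = 3; sign now -1
(425127/38955) = (35577/38955)   [reduce mod 38955]
reciprocity: (35577/38955) = +1·(38955/35577) since 35577 mod 4 = 1, 38955 mod 4 = 3; sign now -1
(38955/35577) = (3378/35577)   [reduce mod 35577]
3378 = 2^1·1689; (2/35577) = +1 since 35577 mod 8 = 1, so (3378/35577) = (+1)^1·(1689/35577); sign now -1
reciprocity: (1689/35577) = +1·(35577/1689) since 1689 mod 4 = 1, 35577 mod 4 = 1; sign now -1
(35577/1689) = (108/1689)   [reduce mod 1689]
108 = 2^2·27; (2/1689) = +1 since 1689 mod 8 = 1, so (108/1689) = (+1)^2·(27/1689); sign now -1
reciprocity: (27/1689) = +1·(1689/27) since 27 mod 4 = 3, 1689 mod 4 = 1; sign now -1
(1689/27) = (15/27)   [reduce mod 27]
reciprocity: (15/27) = -1·(27/15) since 15 mod 4 = 3, 27 mod 4 = 3; sign now +1
(27/15) = (12/15)   [reduce mod 15]
12 = 2^2·3; (2/15) = +1 since 15 mod 8 = 7, so (12/15) = (+1)^2·(3/15); sign now +1
reciprocity: (3/15) = -1·(15/3) since 3 mod 4 = 3, 15 mod 4 = 3; sign now -1
(15/3) = (0/3)   [reduce mod 3]
(0/3) = 0   [gcd(a, n) > 1]; final value = 0

0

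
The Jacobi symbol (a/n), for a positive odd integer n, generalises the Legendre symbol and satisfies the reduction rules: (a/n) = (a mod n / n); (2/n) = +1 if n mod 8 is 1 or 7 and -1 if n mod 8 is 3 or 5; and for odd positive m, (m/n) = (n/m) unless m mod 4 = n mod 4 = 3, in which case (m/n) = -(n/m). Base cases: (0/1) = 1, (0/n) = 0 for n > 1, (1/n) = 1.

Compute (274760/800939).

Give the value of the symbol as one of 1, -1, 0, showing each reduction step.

factor out 2^3: 274760 = 2^3·34345; with 800939 mod 8 = 3, (2/800939) = -1; sign now -1; continue with (34345/800939)
flip (34345/800939) -> (800939/34345): both odd, 34345 mod 4 = 1, 800939 mod 4 = 3, so the flip contributes +1; sign now -1
(800939/34345): 800939 mod 34345 = 11004, so (800939/34345) = (11004/34345)
factor out 2^2: 11004 = 2^2·2751; with 34345 mod 8 = 1, (2/34345) = +1; sign now -1; continue with (2751/34345)
flip (2751/34345) -> (34345/2751): both odd, 2751 mod 4 = 3, 34345 mod 4 = 1, so the flip contributes +1; sign now -1
(34345/2751): 34345 mod 2751 = 1333, so (34345/2751) = (1333/2751)
flip (1333/2751) -> (2751/1333): both odd, 1333 mod 4 = 1, 2751 mod 4 = 3, so the flip contributes +1; sign now -1
(2751/1333): 2751 mod 1333 = 85, so (2751/1333) = (85/1333)
flip (85/1333) -> (1333/85): both odd, 85 mod 4 = 1, 1333 mod 4 = 1, so the flip contributes +1; sign now -1
(1333/85): 1333 mod 85 = 58, so (1333/85) = (58/85)
factor out 2^1: 58 = 2^1·29; with 85 mod 8 = 5, (2/85) = -1; sign now +1; continue with (29/85)
flip (29/85) -> (85/29): both odd, 29 mod 4 = 1, 85 mod 4 = 1, so the flip contributes +1; sign now +1
(85/29): 85 mod 29 = 27, so (85/29) = (27/29)
flip (27/29) -> (29/27): both odd, 27 mod 4 = 3, 29 mod 4 = 1, so the flip contributes +1; sign now +1
(29/27): 29 mod 27 = 2, so (29/27) = (2/27)
factor out 2^1: 2 = 2^1·1; with 27 mod 8 = 3, (2/27) = -1; sign now -1; continue with (1/27)
reached (1/27) = 1, so the symbol is -1

-1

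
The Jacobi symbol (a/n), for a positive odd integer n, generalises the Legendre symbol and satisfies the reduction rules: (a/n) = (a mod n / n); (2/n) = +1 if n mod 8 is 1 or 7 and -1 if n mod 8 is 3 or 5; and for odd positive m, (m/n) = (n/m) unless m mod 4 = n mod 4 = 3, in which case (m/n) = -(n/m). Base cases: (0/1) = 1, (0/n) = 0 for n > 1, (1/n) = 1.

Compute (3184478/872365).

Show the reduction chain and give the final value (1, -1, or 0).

(3184478/872365) = (567383/872365)   [reduce mod 872365]
reciprocity: (567383/872365) = +1·(872365/567383) since 567383 mod 4 = 3, 872365 mod 4 = 1; sign now +1
(872365/567383) = (304982/567383)   [reduce mod 567383]
304982 = 2^1·152491; (2/567383) = +1 since 567383 mod 8 = 7, so (304982/567383) = (+1)^1·(152491/567383); sign now +1
reciprocity: (152491/567383) = -1·(567383/152491) since 152491 mod 4 = 3, 567383 mod 4 = 3; sign now -1
(567383/152491) = (109910/152491)   [reduce mod 152491]
109910 = 2^1·54955; (2/152491) = -1 since 152491 mod 8 = 3, so (109910/152491) = (-1)^1·(54955/152491); sign now +1
reciprocity: (54955/152491) = -1·(152491/54955) since 54955 mod 4 = 3, 152491 mod 4 = 3; sign now -1
(152491/54955) = (42581/54955)   [reduce mod 54955]
reciprocity: (42581/54955) = +1·(54955/42581) since 42581 mod 4 = 1, 54955 mod 4 = 3; sign now -1
(54955/42581) = (12374/42581)   [reduce mod 42581]
12374 = 2^1·6187; (2/42581) = -1 since 42581 mod 8 = 5, so (12374/42581) = (-1)^1·(6187/42581); sign now +1
reciprocity: (6187/42581) = +1·(42581/6187) since 6187 mod 4 = 3, 42581 mod 4 = 1; sign now +1
(42581/6187) = (5459/6187)   [reduce mod 6187]
reciprocity: (5459/6187) = -1·(6187/5459) since 5459 mod 4 = 3, 6187 mod 4 = 3; sign now -1
(6187/5459) = (728/5459)   [reduce mod 5459]
728 = 2^3·91; (2/5459) = -1 since 5459 mod 8 = 3, so (728/5459) = (-1)^3·(91/5459); sign now +1
reciprocity: (91/5459) = -1·(5459/91) since 91 mod 4 = 3, 5459 mod 4 = 3; sign now -1
(5459/91) = (90/91)   [reduce mod 91]
90 = 2^1·45; (2/91) = -1 since 91 mod 8 = 3, so (90/91) = (-1)^1·(45/91); sign now +1
reciprocity: (45/91) = +1·(91/45) since 45 mod 4 = 1, 91 mod 4 = 3; sign now +1
(91/45) = (1/45)   [reduce mod 45]
(1/45) = 1; final value = sign = +1

1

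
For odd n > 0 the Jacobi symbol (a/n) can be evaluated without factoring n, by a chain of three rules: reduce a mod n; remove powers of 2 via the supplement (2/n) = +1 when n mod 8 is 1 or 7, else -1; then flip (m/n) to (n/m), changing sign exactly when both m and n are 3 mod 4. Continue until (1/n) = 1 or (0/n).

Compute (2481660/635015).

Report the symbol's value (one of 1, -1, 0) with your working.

0

(2481660/635015) = (576615/635015)   [reduce mod 635015]
reciprocity: (576615/635015) = -1·(635015/576615) since 576615 mod 4 = 3, 635015 mod 4 = 3; sign now -1
(635015/576615) = (58400/576615)   [reduce mod 576615]
58400 = 2^5·1825; (2/576615) = +1 since 576615 mod 8 = 7, so (58400/576615) = (+1)^5·(1825/576615); sign now -1
reciprocity: (1825/576615) = +1·(576615/1825) since 1825 mod 4 = 1, 576615 mod 4 = 3; sign now -1
(576615/1825) = (1740/1825)   [reduce mod 1825]
1740 = 2^2·435; (2/1825) = +1 since 1825 mod 8 = 1, so (1740/1825) = (+1)^2·(435/1825); sign now -1
reciprocity: (435/1825) = +1·(1825/435) since 435 mod 4 = 3, 1825 mod 4 = 1; sign now -1
(1825/435) = (85/435)   [reduce mod 435]
reciprocity: (85/435) = +1·(435/85) since 85 mod 4 = 1, 435 mod 4 = 3; sign now -1
(435/85) = (10/85)   [reduce mod 85]
10 = 2^1·5; (2/85) = -1 since 85 mod 8 = 5, so (10/85) = (-1)^1·(5/85); sign now +1
reciprocity: (5/85) = +1·(85/5) since 5 mod 4 = 1, 85 mod 4 = 1; sign now +1
(85/5) = (0/5)   [reduce mod 5]
(0/5) = 0   [gcd(a, n) > 1]; final value = 0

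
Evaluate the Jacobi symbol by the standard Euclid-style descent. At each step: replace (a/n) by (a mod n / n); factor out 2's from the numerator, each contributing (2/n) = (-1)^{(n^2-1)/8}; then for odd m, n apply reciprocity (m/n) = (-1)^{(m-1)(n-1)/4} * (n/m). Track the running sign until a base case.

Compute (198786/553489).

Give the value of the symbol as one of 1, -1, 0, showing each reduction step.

factor out 2^1: 198786 = 2^1·99393; with 553489 mod 8 = 1, (2/553489) = +1; sign now +1; continue with (99393/553489)
flip (99393/553489) -> (553489/99393): both odd, 99393 mod 4 = 1, 553489 mod 4 = 1, so the flip contributes +1; sign now +1
(553489/99393): 553489 mod 99393 = 56524, so (553489/99393) = (56524/99393)
factor out 2^2: 56524 = 2^2·14131; with 99393 mod 8 = 1, (2/99393) = +1; sign now +1; continue with (14131/99393)
flip (14131/99393) -> (99393/14131): both odd, 14131 mod 4 = 3, 99393 mod 4 = 1, so the flip contributes +1; sign now +1
(99393/14131): 99393 mod 14131 = 476, so (99393/14131) = (476/14131)
factor out 2^2: 476 = 2^2·119; with 14131 mod 8 = 3, (2/14131) = -1; sign now +1; continue with (119/14131)
flip (119/14131) -> (14131/119): both odd, 119 mod 4 = 3, 14131 mod 4 = 3, so the flip contributes -1; sign now -1
(14131/119): 14131 mod 119 = 89, so (14131/119) = (89/119)
flip (89/119) -> (119/89): both odd, 89 mod 4 = 1, 119 mod 4 = 3, so the flip contributes +1; sign now -1
(119/89): 119 mod 89 = 30, so (119/89) = (30/89)
factor out 2^1: 30 = 2^1·15; with 89 mod 8 = 1, (2/89) = +1; sign now -1; continue with (15/89)
flip (15/89) -> (89/15): both odd, 15 mod 4 = 3, 89 mod 4 = 1, so the flip contributes +1; sign now -1
(89/15): 89 mod 15 = 14, so (89/15) = (14/15)
factor out 2^1: 14 = 2^1·7; with 15 mod 8 = 7, (2/15) = +1; sign now -1; continue with (7/15)
flip (7/15) -> (15/7): both odd, 7 mod 4 = 3, 15 mod 4 = 3, so the flip contributes -1; sign now +1
(15/7): 15 mod 7 = 1, so (15/7) = (1/7)
reached (1/7) = 1, so the symbol is +1

1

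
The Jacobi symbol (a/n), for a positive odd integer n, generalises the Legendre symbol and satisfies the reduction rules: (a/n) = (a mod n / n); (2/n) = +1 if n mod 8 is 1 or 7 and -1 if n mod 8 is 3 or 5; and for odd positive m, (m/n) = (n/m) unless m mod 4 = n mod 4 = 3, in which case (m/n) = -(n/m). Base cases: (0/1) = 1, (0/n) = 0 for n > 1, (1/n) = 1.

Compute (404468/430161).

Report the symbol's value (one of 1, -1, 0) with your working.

404468 = 2^2·101117; (2/430161) = +1 since 430161 mod 8 = 1, so (404468/430161) = (+1)^2·(101117/430161); sign now +1
reciprocity: (101117/430161) = +1·(430161/101117) since 101117 mod 4 = 1, 430161 mod 4 = 1; sign now +1
(430161/101117) = (25693/101117)   [reduce mod 101117]
reciprocity: (25693/101117) = +1·(101117/25693) since 25693 mod 4 = 1, 101117 mod 4 = 1; sign now +1
(101117/25693) = (24038/25693)   [reduce mod 25693]
24038 = 2^1·12019; (2/25693) = -1 since 25693 mod 8 = 5, so (24038/25693) = (-1)^1·(12019/25693); sign now -1
reciprocity: (12019/25693) = +1·(25693/12019) since 12019 mod 4 = 3, 25693 mod 4 = 1; sign now -1
(25693/12019) = (1655/12019)   [reduce mod 12019]
reciprocity: (1655/12019) = -1·(12019/1655) since 1655 mod 4 = 3, 12019 mod 4 = 3; sign now +1
(12019/1655) = (434/1655)   [reduce mod 1655]
434 = 2^1·217; (2/1655) = +1 since 1655 mod 8 = 7, so (434/1655) = (+1)^1·(217/1655); sign now +1
reciprocity: (217/1655) = +1·(1655/217) since 217 mod 4 = 1, 1655 mod 4 = 3; sign now +1
(1655/217) = (136/217)   [reduce mod 217]
136 = 2^3·17; (2/217) = +1 since 217 mod 8 = 1, so (136/217) = (+1)^3·(17/217); sign now +1
reciprocity: (17/217) = +1·(217/17) since 17 mod 4 = 1, 217 mod 4 = 1; sign now +1
(217/17) = (13/17)   [reduce mod 17]
reciprocity: (13/17) = +1·(17/13) since 13 mod 4 = 1, 17 mod 4 = 1; sign now +1
(17/13) = (4/13)   [reduce mod 13]
4 = 2^2·1; (2/13) = -1 since 13 mod 8 = 5, so (4/13) = (-1)^2·(1/13); sign now +1
(1/13) = 1; final value = sign = +1

1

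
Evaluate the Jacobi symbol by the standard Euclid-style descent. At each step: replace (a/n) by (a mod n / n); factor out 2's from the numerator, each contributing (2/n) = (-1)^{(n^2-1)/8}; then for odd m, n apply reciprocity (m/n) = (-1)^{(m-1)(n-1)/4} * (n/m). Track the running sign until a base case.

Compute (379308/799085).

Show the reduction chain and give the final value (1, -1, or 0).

379308 = 2^2·94827; (2/799085) = -1 since 799085 mod 8 = 5, so (379308/799085) = (-1)^2·(94827/799085); sign now +1
reciprocity: (94827/799085) = +1·(799085/94827) since 94827 mod 4 = 3, 799085 mod 4 = 1; sign now +1
(799085/94827) = (40469/94827)   [reduce mod 94827]
reciprocity: (40469/94827) = +1·(94827/40469) since 40469 mod 4 = 1, 94827 mod 4 = 3; sign now +1
(94827/40469) = (13889/40469)   [reduce mod 40469]
reciprocity: (13889/40469) = +1·(40469/13889) since 13889 mod 4 = 1, 40469 mod 4 = 1; sign now +1
(40469/13889) = (12691/13889)   [reduce mod 13889]
reciprocity: (12691/13889) = +1·(13889/12691) since 12691 mod 4 = 3, 13889 mod 4 = 1; sign now +1
(13889/12691) = (1198/12691)   [reduce mod 12691]
1198 = 2^1·599; (2/12691) = -1 since 12691 mod 8 = 3, so (1198/12691) = (-1)^1·(599/12691); sign now -1
reciprocity: (599/12691) = -1·(12691/599) since 599 mod 4 = 3, 12691 mod 4 = 3; sign now +1
(12691/599) = (112/599)   [reduce mod 599]
112 = 2^4·7; (2/599) = +1 since 599 mod 8 = 7, so (112/599) = (+1)^4·(7/599); sign now +1
reciprocity: (7/599) = -1·(599/7) since 7 mod 4 = 3, 599 mod 4 = 3; sign now -1
(599/7) = (4/7)   [reduce mod 7]
4 = 2^2·1; (2/7) = +1 since 7 mod 8 = 7, so (4/7) = (+1)^2·(1/7); sign now -1
(1/7) = 1; final value = sign = -1

-1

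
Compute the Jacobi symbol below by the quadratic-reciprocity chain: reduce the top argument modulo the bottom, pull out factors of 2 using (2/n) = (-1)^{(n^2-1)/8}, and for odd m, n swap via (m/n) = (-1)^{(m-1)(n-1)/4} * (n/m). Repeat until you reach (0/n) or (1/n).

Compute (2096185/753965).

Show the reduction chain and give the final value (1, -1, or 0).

(2096185/753965) = (588255/753965)   [reduce mod 753965]
reciprocity: (588255/753965) = +1·(753965/588255) since 588255 mod 4 = 3, 753965 mod 4 = 1; sign now +1
(753965/588255) = (165710/588255)   [reduce mod 588255]
165710 = 2^1·82855; (2/588255) = +1 since 588255 mod 8 = 7, so (165710/588255) = (+1)^1·(82855/588255); sign now +1
reciprocity: (82855/588255) = -1·(588255/82855) since 82855 mod 4 = 3, 588255 mod 4 = 3; sign now -1
(588255/82855) = (8270/82855)   [reduce mod 82855]
8270 = 2^1·4135; (2/82855) = +1 since 82855 mod 8 = 7, so (8270/82855) = (+1)^1·(4135/82855); sign now -1
reciprocity: (4135/82855) = -1·(82855/4135) since 4135 mod 4 = 3, 82855 mod 4 = 3; sign now +1
(82855/4135) = (155/4135)   [reduce mod 4135]
reciprocity: (155/4135) = -1·(4135/155) since 155 mod 4 = 3, 4135 mod 4 = 3; sign now -1
(4135/155) = (105/155)   [reduce mod 155]
reciprocity: (105/155) = +1·(155/105) since 105 mod 4 = 1, 155 mod 4 = 3; sign now -1
(155/105) = (50/105)   [reduce mod 105]
50 = 2^1·25; (2/105) = +1 since 105 mod 8 = 1, so (50/105) = (+1)^1·(25/105); sign now -1
reciprocity: (25/105) = +1·(105/25) since 25 mod 4 = 1, 105 mod 4 = 1; sign now -1
(105/25) = (5/25)   [reduce mod 25]
reciprocity: (5/25) = +1·(25/5) since 5 mod 4 = 1, 25 mod 4 = 1; sign now -1
(25/5) = (0/5)   [reduce mod 5]
(0/5) = 0   [gcd(a, n) > 1]; final value = 0

0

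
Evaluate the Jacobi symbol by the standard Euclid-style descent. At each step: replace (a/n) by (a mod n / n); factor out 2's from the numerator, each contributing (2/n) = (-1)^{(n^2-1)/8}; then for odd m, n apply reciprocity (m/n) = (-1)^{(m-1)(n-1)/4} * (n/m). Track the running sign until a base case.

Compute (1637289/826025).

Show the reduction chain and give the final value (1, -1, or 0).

-1

(1637289/826025) = (811264/826025)   [reduce mod 826025]
811264 = 2^8·3169; (2/826025) = +1 since 826025 mod 8 = 1, so (811264/826025) = (+1)^8·(3169/826025); sign now +1
reciprocity: (3169/826025) = +1·(826025/3169) since 3169 mod 4 = 1, 826025 mod 4 = 1; sign now +1
(826025/3169) = (2085/3169)   [reduce mod 3169]
reciprocity: (2085/3169) = +1·(3169/2085) since 2085 mod 4 = 1, 3169 mod 4 = 1; sign now +1
(3169/2085) = (1084/2085)   [reduce mod 2085]
1084 = 2^2·271; (2/2085) = -1 since 2085 mod 8 = 5, so (1084/2085) = (-1)^2·(271/2085); sign now +1
reciprocity: (271/2085) = +1·(2085/271) since 271 mod 4 = 3, 2085 mod 4 = 1; sign now +1
(2085/271) = (188/271)   [reduce mod 271]
188 = 2^2·47; (2/271) = +1 since 271 mod 8 = 7, so (188/271) = (+1)^2·(47/271); sign now +1
reciprocity: (47/271) = -1·(271/47) since 47 mod 4 = 3, 271 mod 4 = 3; sign now -1
(271/47) = (36/47)   [reduce mod 47]
36 = 2^2·9; (2/47) = +1 since 47 mod 8 = 7, so (36/47) = (+1)^2·(9/47); sign now -1
reciprocity: (9/47) = +1·(47/9) since 9 mod 4 = 1, 47 mod 4 = 3; sign now -1
(47/9) = (2/9)   [reduce mod 9]
2 = 2^1·1; (2/9) = +1 since 9 mod 8 = 1, so (2/9) = (+1)^1·(1/9); sign now -1
(1/9) = 1; final value = sign = -1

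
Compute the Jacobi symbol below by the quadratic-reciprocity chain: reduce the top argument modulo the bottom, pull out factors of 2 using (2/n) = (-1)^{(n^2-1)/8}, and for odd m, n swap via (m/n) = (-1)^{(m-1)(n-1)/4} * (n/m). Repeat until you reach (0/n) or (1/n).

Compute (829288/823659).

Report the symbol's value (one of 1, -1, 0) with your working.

(829288/823659): 829288 mod 823659 = 5629, so (829288/823659) = (5629/823659)
flip (5629/823659) -> (823659/5629): both odd, 5629 mod 4 = 1, 823659 mod 4 = 3, so the flip contributes +1; sign now +1
(823659/5629): 823659 mod 5629 = 1825, so (823659/5629) = (1825/5629)
flip (1825/5629) -> (5629/1825): both odd, 1825 mod 4 = 1, 5629 mod 4 = 1, so the flip contributes +1; sign now +1
(5629/1825): 5629 mod 1825 = 154, so (5629/1825) = (154/1825)
factor out 2^1: 154 = 2^1·77; with 1825 mod 8 = 1, (2/1825) = +1; sign now +1; continue with (77/1825)
flip (77/1825) -> (1825/77): both odd, 77 mod 4 = 1, 1825 mod 4 = 1, so the flip contributes +1; sign now +1
(1825/77): 1825 mod 77 = 54, so (1825/77) = (54/77)
factor out 2^1: 54 = 2^1·27; with 77 mod 8 = 5, (2/77) = -1; sign now -1; continue with (27/77)
flip (27/77) -> (77/27): both odd, 27 mod 4 = 3, 77 mod 4 = 1, so the flip contributes +1; sign now -1
(77/27): 77 mod 27 = 23, so (77/27) = (23/27)
flip (23/27) -> (27/23): both odd, 23 mod 4 = 3, 27 mod 4 = 3, so the flip contributes -1; sign now +1
(27/23): 27 mod 23 = 4, so (27/23) = (4/23)
factor out 2^2: 4 = 2^2·1; with 23 mod 8 = 7, (2/23) = +1; sign now +1; continue with (1/23)
reached (1/23) = 1, so the symbol is +1

1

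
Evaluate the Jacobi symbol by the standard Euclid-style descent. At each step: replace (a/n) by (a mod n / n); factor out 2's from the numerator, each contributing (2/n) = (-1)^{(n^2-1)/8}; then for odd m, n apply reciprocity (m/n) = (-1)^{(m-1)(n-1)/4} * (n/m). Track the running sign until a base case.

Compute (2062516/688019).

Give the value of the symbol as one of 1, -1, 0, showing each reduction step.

(2062516/688019): 2062516 mod 688019 = 686478, so (2062516/688019) = (686478/688019)
factor out 2^1: 686478 = 2^1·343239; with 688019 mod 8 = 3, (2/688019) = -1; sign now -1; continue with (343239/688019)
flip (343239/688019) -> (688019/343239): both odd, 343239 mod 4 = 3, 688019 mod 4 = 3, so the flip contributes -1; sign now +1
(688019/343239): 688019 mod 343239 = 1541, so (688019/343239) = (1541/343239)
flip (1541/343239) -> (343239/1541): both odd, 1541 mod 4 = 1, 343239 mod 4 = 3, so the flip contributes +1; sign now +1
(343239/1541): 343239 mod 1541 = 1137, so (343239/1541) = (1137/1541)
flip (1137/1541) -> (1541/1137): both odd, 1137 mod 4 = 1, 1541 mod 4 = 1, so the flip contributes +1; sign now +1
(1541/1137): 1541 mod 1137 = 404, so (1541/1137) = (404/1137)
factor out 2^2: 404 = 2^2·101; with 1137 mod 8 = 1, (2/1137) = +1; sign now +1; continue with (101/1137)
flip (101/1137) -> (1137/101): both odd, 101 mod 4 = 1, 1137 mod 4 = 1, so the flip contributes +1; sign now +1
(1137/101): 1137 mod 101 = 26, so (1137/101) = (26/101)
factor out 2^1: 26 = 2^1·13; with 101 mod 8 = 5, (2/101) = -1; sign now -1; continue with (13/101)
flip (13/101) -> (101/13): both odd, 13 mod 4 = 1, 101 mod 4 = 1, so the flip contributes +1; sign now -1
(101/13): 101 mod 13 = 10, so (101/13) = (10/13)
factor out 2^1: 10 = 2^1·5; with 13 mod 8 = 5, (2/13) = -1; sign now +1; continue with (5/13)
flip (5/13) -> (13/5): both odd, 5 mod 4 = 1, 13 mod 4 = 1, so the flip contributes +1; sign now +1
(13/5): 13 mod 5 = 3, so (13/5) = (3/5)
flip (3/5) -> (5/3): both odd, 3 mod 4 = 3, 5 mod 4 = 1, so the flip contributes +1; sign now +1
(5/3): 5 mod 3 = 2, so (5/3) = (2/3)
factor out 2^1: 2 = 2^1·1; with 3 mod 8 = 3, (2/3) = -1; sign now -1; continue with (1/3)
reached (1/3) = 1, so the symbol is -1

-1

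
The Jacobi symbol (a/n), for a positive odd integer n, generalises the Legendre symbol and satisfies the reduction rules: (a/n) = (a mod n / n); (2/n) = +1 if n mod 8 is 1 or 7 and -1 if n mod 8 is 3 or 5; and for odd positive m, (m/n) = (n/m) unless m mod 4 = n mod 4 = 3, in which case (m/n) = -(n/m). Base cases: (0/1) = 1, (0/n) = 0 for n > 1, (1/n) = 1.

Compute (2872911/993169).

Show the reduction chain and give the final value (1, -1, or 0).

1

(2872911/993169) = (886573/993169)   [reduce mod 993169]
reciprocity: (886573/993169) = +1·(993169/886573) since 886573 mod 4 = 1, 993169 mod 4 = 1; sign now +1
(993169/886573) = (106596/886573)   [reduce mod 886573]
106596 = 2^2·26649; (2/886573) = -1 since 886573 mod 8 = 5, so (106596/886573) = (-1)^2·(26649/886573); sign now +1
reciprocity: (26649/886573) = +1·(886573/26649) since 26649 mod 4 = 1, 886573 mod 4 = 1; sign now +1
(886573/26649) = (7156/26649)   [reduce mod 26649]
7156 = 2^2·1789; (2/26649) = +1 since 26649 mod 8 = 1, so (7156/26649) = (+1)^2·(1789/26649); sign now +1
reciprocity: (1789/26649) = +1·(26649/1789) since 1789 mod 4 = 1, 26649 mod 4 = 1; sign now +1
(26649/1789) = (1603/1789)   [reduce mod 1789]
reciprocity: (1603/1789) = +1·(1789/1603) since 1603 mod 4 = 3, 1789 mod 4 = 1; sign now +1
(1789/1603) = (186/1603)   [reduce mod 1603]
186 = 2^1·93; (2/1603) = -1 since 1603 mod 8 = 3, so (186/1603) = (-1)^1·(93/1603); sign now -1
reciprocity: (93/1603) = +1·(1603/93) since 93 mod 4 = 1, 1603 mod 4 = 3; sign now -1
(1603/93) = (22/93)   [reduce mod 93]
22 = 2^1·11; (2/93) = -1 since 93 mod 8 = 5, so (22/93) = (-1)^1·(11/93); sign now +1
reciprocity: (11/93) = +1·(93/11) since 11 mod 4 = 3, 93 mod 4 = 1; sign now +1
(93/11) = (5/11)   [reduce mod 11]
reciprocity: (5/11) = +1·(11/5) since 5 mod 4 = 1, 11 mod 4 = 3; sign now +1
(11/5) = (1/5)   [reduce mod 5]
(1/5) = 1; final value = sign = +1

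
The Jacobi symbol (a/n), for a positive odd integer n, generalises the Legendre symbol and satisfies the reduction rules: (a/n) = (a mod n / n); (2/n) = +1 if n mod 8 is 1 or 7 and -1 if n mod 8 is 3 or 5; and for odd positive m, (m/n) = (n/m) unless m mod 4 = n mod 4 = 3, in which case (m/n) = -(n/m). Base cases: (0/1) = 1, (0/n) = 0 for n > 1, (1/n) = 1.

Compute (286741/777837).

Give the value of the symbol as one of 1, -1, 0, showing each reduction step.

flip (286741/777837) -> (777837/286741): both odd, 286741 mod 4 = 1, 777837 mod 4 = 1, so the flip contributes +1; sign now +1
(777837/286741): 777837 mod 286741 = 204355, so (777837/286741) = (204355/286741)
flip (204355/286741) -> (286741/204355): both odd, 204355 mod 4 = 3, 286741 mod 4 = 1, so the flip contributes +1; sign now +1
(286741/204355): 286741 mod 204355 = 82386, so (286741/204355) = (82386/204355)
factor out 2^1: 82386 = 2^1·41193; with 204355 mod 8 = 3, (2/204355) = -1; sign now -1; continue with (41193/204355)
flip (41193/204355) -> (204355/41193): both odd, 41193 mod 4 = 1, 204355 mod 4 = 3, so the flip contributes +1; sign now -1
(204355/41193): 204355 mod 41193 = 39583, so (204355/41193) = (39583/41193)
flip (39583/41193) -> (41193/39583): both odd, 39583 mod 4 = 3, 41193 mod 4 = 1, so the flip contributes +1; sign now -1
(41193/39583): 41193 mod 39583 = 1610, so (41193/39583) = (1610/39583)
factor out 2^1: 1610 = 2^1·805; with 39583 mod 8 = 7, (2/39583) = +1; sign now -1; continue with (805/39583)
flip (805/39583) -> (39583/805): both odd, 805 mod 4 = 1, 39583 mod 4 = 3, so the flip contributes +1; sign now -1
(39583/805): 39583 mod 805 = 138, so (39583/805) = (138/805)
factor out 2^1: 138 = 2^1·69; with 805 mod 8 = 5, (2/805) = -1; sign now +1; continue with (69/805)
flip (69/805) -> (805/69): both odd, 69 mod 4 = 1, 805 mod 4 = 1, so the flip contributes +1; sign now +1
(805/69): 805 mod 69 = 46, so (805/69) = (46/69)
factor out 2^1: 46 = 2^1·23; with 69 mod 8 = 5, (2/69) = -1; sign now -1; continue with (23/69)
flip (23/69) -> (69/23): both odd, 23 mod 4 = 3, 69 mod 4 = 1, so the flip contributes +1; sign now -1
(69/23): 69 mod 23 = 0, so (69/23) = (0/23)
reached (0/23); gcd(a, n) > 1, so (0/23) = 0 and the symbol is 0

0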